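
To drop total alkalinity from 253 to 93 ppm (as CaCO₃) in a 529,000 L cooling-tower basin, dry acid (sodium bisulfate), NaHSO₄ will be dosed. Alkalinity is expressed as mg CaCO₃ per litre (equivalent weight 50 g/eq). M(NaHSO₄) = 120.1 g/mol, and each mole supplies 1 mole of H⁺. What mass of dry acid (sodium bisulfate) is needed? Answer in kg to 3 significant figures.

203 kg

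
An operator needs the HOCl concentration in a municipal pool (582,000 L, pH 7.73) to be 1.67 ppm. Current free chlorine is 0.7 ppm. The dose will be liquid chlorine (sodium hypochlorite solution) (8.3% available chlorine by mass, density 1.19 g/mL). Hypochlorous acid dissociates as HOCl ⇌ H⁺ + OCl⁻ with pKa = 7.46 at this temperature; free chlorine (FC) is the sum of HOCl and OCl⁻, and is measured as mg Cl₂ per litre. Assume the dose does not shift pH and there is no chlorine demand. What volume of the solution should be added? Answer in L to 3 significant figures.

24.0 L

[OCl⁻]/[HOCl] = 10^(pH − pKa) = 10^(7.73 − 7.46) = 1.862; fraction as HOCl = 1/(1 + 1.862) = 0.3494.
Free chlorine required for 1.67 ppm HOCl: 1.67 / 0.3494 = 4.78 ppm.
FC to add: 4.78 − 0.7 = 4.08 mg/L as Cl₂.
Cl₂ equivalent: 4.08 mg/L × 582,000 L = 2374 g.
Product at 8.3% available Cl: 2374 / 0.083 = 28,610 g.
Volume: 28,610 g ÷ 1.19 g/mL = 24,040 mL.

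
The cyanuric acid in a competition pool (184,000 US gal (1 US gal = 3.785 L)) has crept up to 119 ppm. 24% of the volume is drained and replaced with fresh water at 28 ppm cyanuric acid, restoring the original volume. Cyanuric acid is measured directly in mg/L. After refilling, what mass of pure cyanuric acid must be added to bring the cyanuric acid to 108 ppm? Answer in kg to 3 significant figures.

7.55 kg

Volume: 184,000 US gal × 3.785 L/gal = 696,440 L.
After draining 24% and refilling: 119 × 0.76 + 28 × 0.24 = 97.16 ppm.
Deficit to target: 108 − 97.16 = 10.84 mg/L.
Mass: 10.84 mg/L × 696,440 L = 7549 g cyanuric acid.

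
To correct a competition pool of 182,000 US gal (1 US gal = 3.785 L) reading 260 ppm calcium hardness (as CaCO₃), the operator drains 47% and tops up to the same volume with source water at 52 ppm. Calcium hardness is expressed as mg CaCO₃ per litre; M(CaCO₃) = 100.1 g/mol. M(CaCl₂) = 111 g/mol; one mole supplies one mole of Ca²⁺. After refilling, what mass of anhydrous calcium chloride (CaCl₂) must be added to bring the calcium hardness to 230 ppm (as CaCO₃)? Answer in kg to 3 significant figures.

Volume: 182,000 US gal × 3.785 L/gal = 688,870 L.
After draining 47% and refilling: 260 × 0.53 + 52 × 0.47 = 162.24 ppm.
Deficit to target: 230 − 162.24 = 67.76 mg/L.
As CaCO₃: 67.76 mg/L × 688,870 L = 46,680 g; ÷ 100.1 = 466.3 mol Ca²⁺.
Mass: 466.3 × 111 = 51,760 g.

51.8 kg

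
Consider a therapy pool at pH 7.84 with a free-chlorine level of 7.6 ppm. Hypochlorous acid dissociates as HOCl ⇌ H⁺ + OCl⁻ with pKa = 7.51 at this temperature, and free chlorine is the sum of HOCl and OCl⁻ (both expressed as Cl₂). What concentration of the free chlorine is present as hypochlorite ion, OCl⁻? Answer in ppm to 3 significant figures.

5.18 ppm

[OCl⁻]/[HOCl] = 10^(pH − pKa) = 10^(7.84 − 7.51) = 10^0.33 = 2.138.
Fraction as HOCl = 1 / (1 + 2.138) = 0.3187.
OCl⁻ = (1 − 0.3187) × 7.6 ppm = 5.178 ppm.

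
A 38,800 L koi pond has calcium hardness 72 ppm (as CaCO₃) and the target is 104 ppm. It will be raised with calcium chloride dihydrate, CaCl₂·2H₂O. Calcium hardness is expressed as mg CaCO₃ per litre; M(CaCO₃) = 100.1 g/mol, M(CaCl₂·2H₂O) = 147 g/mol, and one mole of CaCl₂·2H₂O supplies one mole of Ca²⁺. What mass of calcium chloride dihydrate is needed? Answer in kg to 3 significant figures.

1.82 kg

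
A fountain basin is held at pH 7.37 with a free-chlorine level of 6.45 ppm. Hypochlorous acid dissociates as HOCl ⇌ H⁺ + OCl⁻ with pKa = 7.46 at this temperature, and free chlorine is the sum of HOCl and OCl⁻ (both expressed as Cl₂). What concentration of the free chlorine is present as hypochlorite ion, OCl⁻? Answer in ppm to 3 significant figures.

2.89 ppm

[OCl⁻]/[HOCl] = 10^(pH − pKa) = 10^(7.37 − 7.46) = 10^-0.09 = 0.8128.
Fraction as HOCl = 1 / (1 + 0.8128) = 0.5516.
OCl⁻ = (1 − 0.5516) × 6.45 ppm = 2.892 ppm.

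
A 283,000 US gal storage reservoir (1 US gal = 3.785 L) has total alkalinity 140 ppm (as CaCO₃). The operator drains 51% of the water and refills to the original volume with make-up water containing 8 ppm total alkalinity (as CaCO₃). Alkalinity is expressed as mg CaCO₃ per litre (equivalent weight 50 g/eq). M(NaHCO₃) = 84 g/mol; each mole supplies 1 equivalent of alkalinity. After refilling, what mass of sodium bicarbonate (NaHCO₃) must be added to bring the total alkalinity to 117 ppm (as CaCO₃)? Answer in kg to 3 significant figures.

Volume: 283,000 US gal × 3.785 L/gal = 1,071,155 L.
After draining 51% and refilling: 140 × 0.49 + 8 × 0.51 = 72.68 ppm.
Deficit to target: 117 − 72.68 = 44.32 mg/L.
As CaCO₃: 44.32 mg/L × 1,071,155 L = 47,470 g; ÷ 50 g/eq ÷ 1 = 949.5 mol NaHCO₃.
Mass: 949.5 × 84 = 79,760 g.

79.8 kg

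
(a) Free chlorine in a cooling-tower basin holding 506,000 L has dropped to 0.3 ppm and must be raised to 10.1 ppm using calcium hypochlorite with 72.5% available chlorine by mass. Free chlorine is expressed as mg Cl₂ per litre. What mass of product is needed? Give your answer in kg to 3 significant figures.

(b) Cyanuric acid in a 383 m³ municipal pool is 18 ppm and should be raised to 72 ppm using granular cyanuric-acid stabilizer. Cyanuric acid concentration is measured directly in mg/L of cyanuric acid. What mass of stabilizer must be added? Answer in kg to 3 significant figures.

(a) 6.84 kg; (b) 20.7 kg

(a) Chlorine deficit: 10.1 − 0.3 = 9.8 ppm = 9.8 mg/L as Cl₂.
(a) Cl₂ equivalent needed: 9.8 mg/L × 506,000 L = 4,959,000 mg = 4959 g.
(a) Product at 72.5% available chlorine: 4959 / 0.725 = 6840 g.

(b) Volume: 383 m³ = 383,000 L.
(b) CYA to add: (72 − 18) = 54 mg/L × 383,000 L = 20,680 g cyanuric acid.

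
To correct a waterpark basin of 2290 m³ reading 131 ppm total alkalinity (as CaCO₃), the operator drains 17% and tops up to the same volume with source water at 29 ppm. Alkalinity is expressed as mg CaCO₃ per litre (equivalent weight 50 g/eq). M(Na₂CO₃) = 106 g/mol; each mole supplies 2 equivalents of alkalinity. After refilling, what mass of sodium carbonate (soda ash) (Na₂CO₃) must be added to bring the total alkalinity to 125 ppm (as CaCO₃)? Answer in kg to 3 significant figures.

27.5 kg

Volume: 2290 m³ = 2,290,000 L.
After draining 17% and refilling: 131 × 0.83 + 29 × 0.17 = 113.66 ppm.
Deficit to target: 125 − 113.66 = 11.34 mg/L.
As CaCO₃: 11.34 mg/L × 2,290,000 L = 25,970 g; ÷ 50 g/eq ÷ 2 = 259.7 mol Na₂CO₃.
Mass: 259.7 × 106 = 27,530 g.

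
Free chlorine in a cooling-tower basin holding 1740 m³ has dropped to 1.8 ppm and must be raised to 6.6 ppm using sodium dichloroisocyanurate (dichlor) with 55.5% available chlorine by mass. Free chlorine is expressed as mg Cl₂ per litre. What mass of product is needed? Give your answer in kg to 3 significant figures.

Volume: 1740 m³ = 1,740,000 L.
Chlorine deficit: 6.6 − 1.8 = 4.8 ppm = 4.8 mg/L as Cl₂.
Cl₂ equivalent needed: 4.8 mg/L × 1,740,000 L = 8,352,000 mg = 8352 g.
Product at 55.5% available chlorine: 8352 / 0.555 = 15,050 g.

15.0 kg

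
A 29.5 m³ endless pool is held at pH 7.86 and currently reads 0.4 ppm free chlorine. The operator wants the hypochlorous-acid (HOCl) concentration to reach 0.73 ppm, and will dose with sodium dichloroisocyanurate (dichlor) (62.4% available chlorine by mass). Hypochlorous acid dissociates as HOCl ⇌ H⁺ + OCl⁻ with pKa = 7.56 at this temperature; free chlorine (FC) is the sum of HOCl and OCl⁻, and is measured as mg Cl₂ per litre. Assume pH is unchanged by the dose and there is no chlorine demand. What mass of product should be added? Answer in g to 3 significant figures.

Volume: 29.5 m³ = 29,500 L.
[OCl⁻]/[HOCl] = 10^(pH − pKa) = 10^(7.86 − 7.56) = 1.995; fraction as HOCl = 1/(1 + 1.995) = 0.3339.
Free chlorine required for 0.73 ppm HOCl: 0.73 / 0.3339 = 2.187 ppm.
FC to add: 2.187 − 0.4 = 1.787 mg/L as Cl₂.
Cl₂ equivalent: 1.787 mg/L × 29,500 L = 52.7 g.
Product at 62.4% available Cl: 52.7 / 0.624 = 84.46 g.

84.5 g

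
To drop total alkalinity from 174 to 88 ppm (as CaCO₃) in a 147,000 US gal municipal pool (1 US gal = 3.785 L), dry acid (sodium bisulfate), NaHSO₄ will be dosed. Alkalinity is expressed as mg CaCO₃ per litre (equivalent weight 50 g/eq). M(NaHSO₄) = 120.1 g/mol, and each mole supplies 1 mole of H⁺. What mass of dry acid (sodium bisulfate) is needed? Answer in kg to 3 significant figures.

Volume: 147,000 US gal × 3.785 L/gal = 556,395 L.
Alkalinity to neutralize: (174 − 88) = 86 mg/L as CaCO₃ × 556,395 L = 47,850 g as CaCO₃.
Equivalents of H⁺ required: 47,850 ÷ 50 g/eq = 957 eq = 957 mol NaHSO₄.
Mass of NaHSO₄: 957 × 120.1 = 114,900 g.

115 kg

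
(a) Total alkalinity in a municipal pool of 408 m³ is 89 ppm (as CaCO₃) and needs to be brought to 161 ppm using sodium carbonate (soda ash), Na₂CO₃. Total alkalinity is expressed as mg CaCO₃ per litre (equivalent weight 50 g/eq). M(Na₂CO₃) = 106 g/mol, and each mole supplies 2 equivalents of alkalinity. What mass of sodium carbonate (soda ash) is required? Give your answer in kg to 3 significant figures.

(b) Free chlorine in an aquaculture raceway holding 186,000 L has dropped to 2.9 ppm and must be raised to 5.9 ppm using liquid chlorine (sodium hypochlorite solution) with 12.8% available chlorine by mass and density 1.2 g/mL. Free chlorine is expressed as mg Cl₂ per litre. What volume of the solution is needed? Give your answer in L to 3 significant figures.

(a) Volume: 408 m³ = 408,000 L.
(a) Alkalinity to add: (161 − 89) = 72 mg/L as CaCO₃ × 408,000 L = 29,380 g as CaCO₃.
(a) Equivalents: 29,380 g ÷ 50 g/eq = 587.5 eq.
(a) Each mole of Na₂CO₃ supplies 2 eq, so 587.5 / 2 = 293.8 mol.
(a) Mass: 293.8 mol × 106 g/mol = 31,140 g.

(b) Chlorine deficit: 5.9 − 2.9 = 3 ppm = 3 mg/L as Cl₂.
(b) Cl₂ equivalent needed: 3 mg/L × 186,000 L = 558,000 mg = 558 g.
(b) Product at 12.8% available chlorine: 558 / 0.128 = 4359 g.
(b) Volume at density 1.2 g/mL: 4359 g ÷ 1.2 g/mL = 3633 mL.

(a) 31.1 kg; (b) 3.63 L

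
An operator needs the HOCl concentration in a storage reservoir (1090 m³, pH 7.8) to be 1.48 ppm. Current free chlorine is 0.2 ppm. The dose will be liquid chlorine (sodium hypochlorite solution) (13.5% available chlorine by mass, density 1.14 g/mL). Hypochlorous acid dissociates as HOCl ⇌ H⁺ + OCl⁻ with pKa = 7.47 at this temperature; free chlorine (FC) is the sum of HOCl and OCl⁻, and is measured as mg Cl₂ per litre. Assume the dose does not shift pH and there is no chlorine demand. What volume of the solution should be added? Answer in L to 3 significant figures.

Volume: 1090 m³ = 1,090,000 L.
[OCl⁻]/[HOCl] = 10^(pH − pKa) = 10^(7.8 − 7.47) = 2.138; fraction as HOCl = 1/(1 + 2.138) = 0.3187.
Free chlorine required for 1.48 ppm HOCl: 1.48 / 0.3187 = 4.644 ppm.
FC to add: 4.644 − 0.2 = 4.444 mg/L as Cl₂.
Cl₂ equivalent: 4.444 mg/L × 1,090,000 L = 4844 g.
Product at 13.5% available Cl: 4844 / 0.135 = 35,880 g.
Volume: 35,880 g ÷ 1.14 g/mL = 31,480 mL.

31.5 L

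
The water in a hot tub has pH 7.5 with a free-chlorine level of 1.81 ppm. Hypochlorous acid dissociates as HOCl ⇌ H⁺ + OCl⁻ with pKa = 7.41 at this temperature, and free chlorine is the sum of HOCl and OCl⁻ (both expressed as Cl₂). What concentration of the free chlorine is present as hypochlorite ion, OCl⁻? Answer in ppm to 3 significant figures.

0.998 ppm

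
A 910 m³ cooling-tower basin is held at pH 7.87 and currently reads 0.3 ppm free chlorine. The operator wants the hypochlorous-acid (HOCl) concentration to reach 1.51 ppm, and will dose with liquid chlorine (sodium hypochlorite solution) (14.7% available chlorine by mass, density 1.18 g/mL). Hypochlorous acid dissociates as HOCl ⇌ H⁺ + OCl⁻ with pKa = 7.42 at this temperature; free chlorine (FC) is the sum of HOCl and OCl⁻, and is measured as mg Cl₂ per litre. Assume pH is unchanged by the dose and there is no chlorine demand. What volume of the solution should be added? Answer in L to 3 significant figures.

Volume: 910 m³ = 910,000 L.
[OCl⁻]/[HOCl] = 10^(pH − pKa) = 10^(7.87 − 7.42) = 2.818; fraction as HOCl = 1/(1 + 2.818) = 0.2619.
Free chlorine required for 1.51 ppm HOCl: 1.51 / 0.2619 = 5.766 ppm.
FC to add: 5.766 − 0.3 = 5.466 mg/L as Cl₂.
Cl₂ equivalent: 5.466 mg/L × 910,000 L = 4974 g.
Product at 14.7% available Cl: 4974 / 0.147 = 33,840 g.
Volume: 33,840 g ÷ 1.18 g/mL = 28,670 mL.

28.7 L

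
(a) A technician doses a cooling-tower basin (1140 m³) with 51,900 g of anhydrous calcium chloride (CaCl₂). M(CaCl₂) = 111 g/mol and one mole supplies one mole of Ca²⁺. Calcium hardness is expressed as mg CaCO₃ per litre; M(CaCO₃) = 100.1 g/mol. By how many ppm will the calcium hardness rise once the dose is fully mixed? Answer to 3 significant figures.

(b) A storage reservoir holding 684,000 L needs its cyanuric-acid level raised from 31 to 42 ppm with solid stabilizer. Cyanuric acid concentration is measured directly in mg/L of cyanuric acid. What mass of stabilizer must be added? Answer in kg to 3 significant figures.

(a) Volume: 1140 m³ = 1,140,000 L.
(a) Moles of Ca²⁺: 51,900 g ÷ 111 g/mol = 467.6 mol.
(a) As CaCO₃: 467.6 mol × 100.1 g/mol = 46,800 g.
(a) Rise: 46,800 g / 1,140,000 L × 1000 = 41.06 mg/L.

(b) CYA to add: (42 − 31) = 11 mg/L × 684,000 L = 7524 g cyanuric acid.

(a) 41.1 ppm; (b) 7.52 kg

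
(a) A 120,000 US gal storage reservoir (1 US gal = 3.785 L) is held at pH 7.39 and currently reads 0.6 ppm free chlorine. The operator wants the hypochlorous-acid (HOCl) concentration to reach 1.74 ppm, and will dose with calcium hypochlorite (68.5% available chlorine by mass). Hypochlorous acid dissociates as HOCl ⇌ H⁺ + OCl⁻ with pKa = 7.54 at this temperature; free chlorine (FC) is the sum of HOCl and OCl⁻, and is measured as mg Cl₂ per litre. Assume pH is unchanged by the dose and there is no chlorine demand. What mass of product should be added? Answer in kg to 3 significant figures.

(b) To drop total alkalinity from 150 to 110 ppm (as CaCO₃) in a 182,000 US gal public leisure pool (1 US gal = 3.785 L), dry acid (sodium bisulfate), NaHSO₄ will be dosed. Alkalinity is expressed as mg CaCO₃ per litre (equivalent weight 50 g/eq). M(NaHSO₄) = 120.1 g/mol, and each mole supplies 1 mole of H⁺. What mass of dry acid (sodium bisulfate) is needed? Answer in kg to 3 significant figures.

(a) Volume: 120,000 US gal × 3.785 L/gal = 454,200 L.
(a) [OCl⁻]/[HOCl] = 10^(pH − pKa) = 10^(7.39 − 7.54) = 0.7079; fraction as HOCl = 1/(1 + 0.7079) = 0.5855.
(a) Free chlorine required for 1.74 ppm HOCl: 1.74 / 0.5855 = 2.972 ppm.
(a) FC to add: 2.972 − 0.6 = 2.372 mg/L as Cl₂.
(a) Cl₂ equivalent: 2.372 mg/L × 454,200 L = 1077 g.
(a) Product at 68.5% available Cl: 1077 / 0.685 = 1573 g.

(b) Volume: 182,000 US gal × 3.785 L/gal = 688,870 L.
(b) Alkalinity to neutralize: (150 − 110) = 40 mg/L as CaCO₃ × 688,870 L = 27,550 g as CaCO₃.
(b) Equivalents of H⁺ required: 27,550 ÷ 50 g/eq = 551.1 eq = 551.1 mol NaHSO₄.
(b) Mass of NaHSO₄: 551.1 × 120.1 = 66,190 g.

(a) 1.57 kg; (b) 66.2 kg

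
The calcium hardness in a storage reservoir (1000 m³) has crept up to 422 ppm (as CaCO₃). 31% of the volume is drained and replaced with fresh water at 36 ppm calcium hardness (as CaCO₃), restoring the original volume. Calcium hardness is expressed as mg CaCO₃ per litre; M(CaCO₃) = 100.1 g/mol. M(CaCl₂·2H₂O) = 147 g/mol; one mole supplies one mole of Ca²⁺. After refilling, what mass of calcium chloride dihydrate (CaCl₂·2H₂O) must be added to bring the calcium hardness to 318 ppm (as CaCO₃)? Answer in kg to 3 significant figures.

Volume: 1000 m³ = 1,000,000 L.
After draining 31% and refilling: 422 × 0.69 + 36 × 0.31 = 302.34 ppm.
Deficit to target: 318 − 302.34 = 15.66 mg/L.
As CaCO₃: 15.66 mg/L × 1,000,000 L = 15,660 g; ÷ 100.1 = 156.4 mol Ca²⁺.
Mass: 156.4 × 147 = 23,000 g.

23.0 kg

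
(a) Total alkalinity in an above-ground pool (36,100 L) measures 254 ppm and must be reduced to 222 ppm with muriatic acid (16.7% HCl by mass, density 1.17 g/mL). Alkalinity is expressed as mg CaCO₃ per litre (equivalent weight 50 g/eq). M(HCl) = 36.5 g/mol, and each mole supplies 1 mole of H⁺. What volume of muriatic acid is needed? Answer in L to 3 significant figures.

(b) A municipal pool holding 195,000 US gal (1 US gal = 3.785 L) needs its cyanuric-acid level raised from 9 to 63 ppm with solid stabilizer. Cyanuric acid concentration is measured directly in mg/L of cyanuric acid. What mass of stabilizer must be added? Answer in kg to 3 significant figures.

(a) Alkalinity to neutralize: (254 − 222) = 32 mg/L as CaCO₃ × 36,100 L = 1155 g as CaCO₃.
(a) Equivalents of H⁺ required: 1155 ÷ 50 g/eq = 23.1 eq = 23.1 mol HCl.
(a) Mass of HCl: 23.1 × 36.5 = 843.3 g.
(a) Mass of 16.7% solution: 843.3 / 0.167 = 5050 g.
(a) Volume: 5050 g ÷ 1.17 g/mL = 4316 mL.

(b) Volume: 195,000 US gal × 3.785 L/gal = 738,075 L.
(b) CYA to add: (63 − 9) = 54 mg/L × 738,075 L = 39,860 g cyanuric acid.

(a) 4.32 L; (b) 39.9 kg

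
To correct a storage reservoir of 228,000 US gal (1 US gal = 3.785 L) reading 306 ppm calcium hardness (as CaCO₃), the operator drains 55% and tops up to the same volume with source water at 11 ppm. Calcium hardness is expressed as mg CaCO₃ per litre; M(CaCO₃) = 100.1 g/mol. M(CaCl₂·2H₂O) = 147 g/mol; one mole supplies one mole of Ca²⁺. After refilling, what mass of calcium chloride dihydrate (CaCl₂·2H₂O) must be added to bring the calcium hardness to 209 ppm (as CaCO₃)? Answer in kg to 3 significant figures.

Volume: 228,000 US gal × 3.785 L/gal = 862,980 L.
After draining 55% and refilling: 306 × 0.45 + 11 × 0.55 = 143.75 ppm.
Deficit to target: 209 − 143.75 = 65.25 mg/L.
As CaCO₃: 65.25 mg/L × 862,980 L = 56,310 g; ÷ 100.1 = 562.5 mol Ca²⁺.
Mass: 562.5 × 147 = 82,690 g.

82.7 kg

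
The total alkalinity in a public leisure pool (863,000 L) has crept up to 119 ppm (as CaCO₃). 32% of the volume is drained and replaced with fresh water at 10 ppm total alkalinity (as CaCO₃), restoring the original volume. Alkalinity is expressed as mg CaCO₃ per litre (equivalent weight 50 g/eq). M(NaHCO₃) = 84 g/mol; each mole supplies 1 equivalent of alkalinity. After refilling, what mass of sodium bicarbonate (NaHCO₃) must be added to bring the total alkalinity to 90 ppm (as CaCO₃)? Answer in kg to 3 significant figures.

8.53 kg

After draining 32% and refilling: 119 × 0.68 + 10 × 0.32 = 84.12 ppm.
Deficit to target: 90 − 84.12 = 5.88 mg/L.
As CaCO₃: 5.88 mg/L × 863,000 L = 5074 g; ÷ 50 g/eq ÷ 1 = 101.5 mol NaHCO₃.
Mass: 101.5 × 84 = 8525 g.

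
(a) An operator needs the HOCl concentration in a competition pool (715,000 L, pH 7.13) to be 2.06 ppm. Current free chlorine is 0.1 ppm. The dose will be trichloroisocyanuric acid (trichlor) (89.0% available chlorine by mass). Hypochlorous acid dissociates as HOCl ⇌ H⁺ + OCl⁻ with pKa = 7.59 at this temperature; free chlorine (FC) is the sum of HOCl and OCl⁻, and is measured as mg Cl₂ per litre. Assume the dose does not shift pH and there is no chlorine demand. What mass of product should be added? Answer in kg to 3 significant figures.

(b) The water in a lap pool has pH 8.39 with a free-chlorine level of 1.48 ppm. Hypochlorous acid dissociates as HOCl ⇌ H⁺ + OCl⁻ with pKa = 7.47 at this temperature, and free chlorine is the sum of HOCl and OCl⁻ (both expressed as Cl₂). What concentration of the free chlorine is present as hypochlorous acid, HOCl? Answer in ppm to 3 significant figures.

(a) 2.15 kg; (b) 0.159 ppm

(a) [OCl⁻]/[HOCl] = 10^(pH − pKa) = 10^(7.13 − 7.59) = 0.3467; fraction as HOCl = 1/(1 + 0.3467) = 0.7425.
(a) Free chlorine required for 2.06 ppm HOCl: 2.06 / 0.7425 = 2.774 ppm.
(a) FC to add: 2.774 − 0.1 = 2.674 mg/L as Cl₂.
(a) Cl₂ equivalent: 2.674 mg/L × 715,000 L = 1912 g.
(a) Product at 89.0% available Cl: 1912 / 0.89 = 2148 g.

(b) [OCl⁻]/[HOCl] = 10^(pH − pKa) = 10^(8.39 − 7.47) = 10^0.92 = 8.318.
(b) Fraction as HOCl = 1 / (1 + 8.318) = 0.1073.
(b) HOCl = 0.1073 × 1.48 ppm = 0.1588 ppm.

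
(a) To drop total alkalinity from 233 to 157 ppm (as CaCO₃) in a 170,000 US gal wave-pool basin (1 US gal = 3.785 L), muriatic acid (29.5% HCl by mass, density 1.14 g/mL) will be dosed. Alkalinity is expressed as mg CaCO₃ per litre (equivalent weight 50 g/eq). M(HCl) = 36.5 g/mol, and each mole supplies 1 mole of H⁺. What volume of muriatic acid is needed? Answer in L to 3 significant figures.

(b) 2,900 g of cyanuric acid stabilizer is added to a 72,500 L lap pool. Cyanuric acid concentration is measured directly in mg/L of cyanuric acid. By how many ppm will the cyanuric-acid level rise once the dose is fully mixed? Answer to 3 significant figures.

(a) 106 L; (b) 40.0 ppm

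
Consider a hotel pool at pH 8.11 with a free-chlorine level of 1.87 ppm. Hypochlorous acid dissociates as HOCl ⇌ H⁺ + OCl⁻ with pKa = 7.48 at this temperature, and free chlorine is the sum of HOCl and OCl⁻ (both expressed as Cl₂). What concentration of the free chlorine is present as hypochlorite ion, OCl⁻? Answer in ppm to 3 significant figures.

[OCl⁻]/[HOCl] = 10^(pH − pKa) = 10^(8.11 − 7.48) = 10^0.63 = 4.266.
Fraction as HOCl = 1 / (1 + 4.266) = 0.1899.
OCl⁻ = (1 − 0.1899) × 1.87 ppm = 1.515 ppm.

1.51 ppm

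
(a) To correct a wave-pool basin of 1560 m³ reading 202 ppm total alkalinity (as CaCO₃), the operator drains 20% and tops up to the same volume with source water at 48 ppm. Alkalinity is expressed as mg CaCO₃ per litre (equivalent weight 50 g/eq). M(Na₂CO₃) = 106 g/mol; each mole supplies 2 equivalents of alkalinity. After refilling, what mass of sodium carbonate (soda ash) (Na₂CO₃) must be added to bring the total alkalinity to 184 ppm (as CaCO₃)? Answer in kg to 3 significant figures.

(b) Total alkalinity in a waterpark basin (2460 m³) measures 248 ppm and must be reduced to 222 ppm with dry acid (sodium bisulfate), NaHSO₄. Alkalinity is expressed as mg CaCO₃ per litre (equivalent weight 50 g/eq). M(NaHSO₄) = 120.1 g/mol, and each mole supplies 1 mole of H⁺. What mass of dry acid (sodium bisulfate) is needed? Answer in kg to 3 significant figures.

(a) 21.2 kg; (b) 154 kg

(a) Volume: 1560 m³ = 1,560,000 L.
(a) After draining 20% and refilling: 202 × 0.80 + 48 × 0.20 = 171.2 ppm.
(a) Deficit to target: 184 − 171.2 = 12.8 mg/L.
(a) As CaCO₃: 12.8 mg/L × 1,560,000 L = 19,970 g; ÷ 50 g/eq ÷ 2 = 199.7 mol Na₂CO₃.
(a) Mass: 199.7 × 106 = 21,170 g.

(b) Volume: 2460 m³ = 2,460,000 L.
(b) Alkalinity to neutralize: (248 − 222) = 26 mg/L as CaCO₃ × 2,460,000 L = 63,960 g as CaCO₃.
(b) Equivalents of H⁺ required: 63,960 ÷ 50 g/eq = 1279 eq = 1279 mol NaHSO₄.
(b) Mass of NaHSO₄: 1279 × 120.1 = 153,600 g.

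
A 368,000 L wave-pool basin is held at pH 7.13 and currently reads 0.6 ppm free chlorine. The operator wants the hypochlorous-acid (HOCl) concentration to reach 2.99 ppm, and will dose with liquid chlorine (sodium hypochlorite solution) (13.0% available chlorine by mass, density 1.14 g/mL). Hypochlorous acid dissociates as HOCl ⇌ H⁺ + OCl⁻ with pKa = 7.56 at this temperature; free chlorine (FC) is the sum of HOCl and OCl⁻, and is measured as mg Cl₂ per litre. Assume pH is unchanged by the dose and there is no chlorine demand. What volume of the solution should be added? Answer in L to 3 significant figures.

8.69 L

[OCl⁻]/[HOCl] = 10^(pH − pKa) = 10^(7.13 − 7.56) = 0.3715; fraction as HOCl = 1/(1 + 0.3715) = 0.7291.
Free chlorine required for 2.99 ppm HOCl: 2.99 / 0.7291 = 4.101 ppm.
FC to add: 4.101 − 0.6 = 3.501 mg/L as Cl₂.
Cl₂ equivalent: 3.501 mg/L × 368,000 L = 1288 g.
Product at 13.0% available Cl: 1288 / 0.13 = 9910 g.
Volume: 9910 g ÷ 1.14 g/mL = 8693 mL.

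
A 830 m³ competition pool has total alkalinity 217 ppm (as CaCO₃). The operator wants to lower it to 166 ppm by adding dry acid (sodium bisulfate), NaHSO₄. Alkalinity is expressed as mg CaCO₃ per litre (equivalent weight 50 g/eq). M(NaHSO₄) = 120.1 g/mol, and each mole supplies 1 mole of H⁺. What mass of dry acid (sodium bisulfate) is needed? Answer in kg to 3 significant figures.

Volume: 830 m³ = 830,000 L.
Alkalinity to neutralize: (217 − 166) = 51 mg/L as CaCO₃ × 830,000 L = 42,330 g as CaCO₃.
Equivalents of H⁺ required: 42,330 ÷ 50 g/eq = 846.6 eq = 846.6 mol NaHSO₄.
Mass of NaHSO₄: 846.6 × 120.1 = 101,700 g.

102 kg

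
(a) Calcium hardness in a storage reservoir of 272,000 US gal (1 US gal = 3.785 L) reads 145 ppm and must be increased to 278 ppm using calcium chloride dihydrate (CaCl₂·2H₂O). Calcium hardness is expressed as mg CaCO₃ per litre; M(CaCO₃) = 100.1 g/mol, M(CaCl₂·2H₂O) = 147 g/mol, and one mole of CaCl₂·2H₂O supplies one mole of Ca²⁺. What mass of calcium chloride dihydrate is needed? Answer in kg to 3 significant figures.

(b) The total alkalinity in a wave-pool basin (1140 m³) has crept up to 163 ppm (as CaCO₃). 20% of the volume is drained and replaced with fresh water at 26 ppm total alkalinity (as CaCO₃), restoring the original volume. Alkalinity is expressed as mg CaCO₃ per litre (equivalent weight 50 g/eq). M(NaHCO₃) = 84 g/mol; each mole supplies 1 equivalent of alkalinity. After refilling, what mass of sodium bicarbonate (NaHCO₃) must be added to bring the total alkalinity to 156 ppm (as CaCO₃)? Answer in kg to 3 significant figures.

(a) 201 kg; (b) 39.1 kg

(a) Volume: 272,000 US gal × 3.785 L/gal = 1,029,520 L.
(a) Hardness to add: (278 − 145) = 133 mg/L as CaCO₃ × 1,029,520 L = 136,900 g as CaCO₃.
(a) Moles of Ca²⁺ (1 mol Ca²⁺ ≡ 1 mol CaCO₃): 136,900 / 100.1 g/mol = 1368 mol.
(a) Mass of CaCl₂·2H₂O: 1368 × 147 = 201,100 g.

(b) Volume: 1140 m³ = 1,140,000 L.
(b) After draining 20% and refilling: 163 × 0.80 + 26 × 0.20 = 135.6 ppm.
(b) Deficit to target: 156 − 135.6 = 20.4 mg/L.
(b) As CaCO₃: 20.4 mg/L × 1,140,000 L = 23,260 g; ÷ 50 g/eq ÷ 1 = 465.1 mol NaHCO₃.
(b) Mass: 465.1 × 84 = 39,070 g.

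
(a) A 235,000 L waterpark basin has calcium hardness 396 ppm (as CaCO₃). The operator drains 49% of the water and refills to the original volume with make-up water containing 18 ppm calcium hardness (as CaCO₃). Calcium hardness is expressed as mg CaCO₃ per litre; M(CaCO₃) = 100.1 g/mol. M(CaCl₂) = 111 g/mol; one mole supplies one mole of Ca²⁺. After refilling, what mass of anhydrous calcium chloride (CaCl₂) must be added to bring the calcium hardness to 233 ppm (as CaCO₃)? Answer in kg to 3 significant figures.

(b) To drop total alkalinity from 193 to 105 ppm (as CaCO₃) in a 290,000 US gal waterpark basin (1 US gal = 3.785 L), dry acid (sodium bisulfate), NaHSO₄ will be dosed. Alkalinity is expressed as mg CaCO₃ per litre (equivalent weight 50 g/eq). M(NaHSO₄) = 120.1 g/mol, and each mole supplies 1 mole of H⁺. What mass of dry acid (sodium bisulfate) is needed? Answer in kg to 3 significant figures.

(a) 5.79 kg; (b) 232 kg

(a) After draining 49% and refilling: 396 × 0.51 + 18 × 0.49 = 210.78 ppm.
(a) Deficit to target: 233 − 210.78 = 22.22 mg/L.
(a) As CaCO₃: 22.22 mg/L × 235,000 L = 5222 g; ÷ 100.1 = 52.16 mol Ca²⁺.
(a) Mass: 52.16 × 111 = 5790 g.

(b) Volume: 290,000 US gal × 3.785 L/gal = 1,097,650 L.
(b) Alkalinity to neutralize: (193 − 105) = 88 mg/L as CaCO₃ × 1,097,650 L = 96,590 g as CaCO₃.
(b) Equivalents of H⁺ required: 96,590 ÷ 50 g/eq = 1932 eq = 1932 mol NaHSO₄.
(b) Mass of NaHSO₄: 1932 × 120.1 = 232,000 g.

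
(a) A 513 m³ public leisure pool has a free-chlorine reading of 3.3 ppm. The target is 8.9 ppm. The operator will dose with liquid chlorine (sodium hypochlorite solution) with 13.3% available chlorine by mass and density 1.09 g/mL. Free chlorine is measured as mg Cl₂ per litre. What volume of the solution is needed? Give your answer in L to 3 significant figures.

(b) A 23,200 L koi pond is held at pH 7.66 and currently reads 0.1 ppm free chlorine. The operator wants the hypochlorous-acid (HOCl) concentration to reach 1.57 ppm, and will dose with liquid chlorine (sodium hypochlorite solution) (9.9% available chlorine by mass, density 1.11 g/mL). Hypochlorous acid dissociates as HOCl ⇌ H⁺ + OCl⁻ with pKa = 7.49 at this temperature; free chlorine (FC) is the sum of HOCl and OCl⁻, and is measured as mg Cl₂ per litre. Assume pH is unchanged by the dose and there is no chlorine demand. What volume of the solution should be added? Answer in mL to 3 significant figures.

(a) Volume: 513 m³ = 513,000 L.
(a) Chlorine deficit: 8.9 − 3.3 = 5.6 ppm = 5.6 mg/L as Cl₂.
(a) Cl₂ equivalent needed: 5.6 mg/L × 513,000 L = 2,873,000 mg = 2873 g.
(a) Product at 13.3% available chlorine: 2873 / 0.133 = 21,600 g.
(a) Volume at density 1.09 g/mL: 21,600 g ÷ 1.09 g/mL = 19,820 mL.

(b) [OCl⁻]/[HOCl] = 10^(pH − pKa) = 10^(7.66 − 7.49) = 1.479; fraction as HOCl = 1/(1 + 1.479) = 0.4034.
(b) Free chlorine required for 1.57 ppm HOCl: 1.57 / 0.4034 = 3.892 ppm.
(b) FC to add: 3.892 − 0.1 = 3.792 mg/L as Cl₂.
(b) Cl₂ equivalent: 3.792 mg/L × 23,200 L = 87.98 g.
(b) Product at 9.9% available Cl: 87.98 / 0.099 = 888.7 g.
(b) Volume: 888.7 g ÷ 1.11 g/mL = 800.6 mL.

(a) 19.8 L; (b) 801 mL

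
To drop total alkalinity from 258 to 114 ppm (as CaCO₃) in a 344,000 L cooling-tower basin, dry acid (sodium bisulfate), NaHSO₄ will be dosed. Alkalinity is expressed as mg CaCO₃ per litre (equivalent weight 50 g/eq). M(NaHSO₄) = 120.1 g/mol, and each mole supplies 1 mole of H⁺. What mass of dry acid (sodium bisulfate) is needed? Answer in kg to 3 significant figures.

119 kg

Alkalinity to neutralize: (258 − 114) = 144 mg/L as CaCO₃ × 344,000 L = 49,540 g as CaCO₃.
Equivalents of H⁺ required: 49,540 ÷ 50 g/eq = 990.7 eq = 990.7 mol NaHSO₄.
Mass of NaHSO₄: 990.7 × 120.1 = 119,000 g.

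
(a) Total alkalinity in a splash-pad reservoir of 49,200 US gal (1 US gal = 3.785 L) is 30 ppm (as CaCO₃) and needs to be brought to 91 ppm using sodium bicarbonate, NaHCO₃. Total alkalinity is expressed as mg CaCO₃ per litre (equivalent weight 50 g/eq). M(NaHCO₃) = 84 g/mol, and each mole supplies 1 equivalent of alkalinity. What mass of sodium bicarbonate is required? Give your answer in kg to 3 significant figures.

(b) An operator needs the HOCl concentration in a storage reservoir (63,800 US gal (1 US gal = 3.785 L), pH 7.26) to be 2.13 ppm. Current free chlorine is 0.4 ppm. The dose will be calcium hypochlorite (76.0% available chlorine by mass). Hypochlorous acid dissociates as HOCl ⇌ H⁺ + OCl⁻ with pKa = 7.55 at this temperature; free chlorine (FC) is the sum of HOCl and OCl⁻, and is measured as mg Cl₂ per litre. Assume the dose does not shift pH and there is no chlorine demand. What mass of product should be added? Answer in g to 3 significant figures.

(a) 19.1 kg; (b) 897 g

(a) Volume: 49,200 US gal × 3.785 L/gal = 186,222 L.
(a) Alkalinity to add: (91 − 30) = 61 mg/L as CaCO₃ × 186,222 L = 11,360 g as CaCO₃.
(a) Equivalents: 11,360 g ÷ 50 g/eq = 227.2 eq.
(a) NaHCO₃ supplies 1 eq per mole → 227.2 mol.
(a) Mass: 227.2 mol × 84 g/mol = 19,080 g.

(b) Volume: 63,800 US gal × 3.785 L/gal = 241,483 L.
(b) [OCl⁻]/[HOCl] = 10^(pH − pKa) = 10^(7.26 − 7.55) = 0.5129; fraction as HOCl = 1/(1 + 0.5129) = 0.661.
(b) Free chlorine required for 2.13 ppm HOCl: 2.13 / 0.661 = 3.222 ppm.
(b) FC to add: 3.222 − 0.4 = 2.822 mg/L as Cl₂.
(b) Cl₂ equivalent: 2.822 mg/L × 241,483 L = 681.6 g.
(b) Product at 76.0% available Cl: 681.6 / 0.76 = 896.8 g.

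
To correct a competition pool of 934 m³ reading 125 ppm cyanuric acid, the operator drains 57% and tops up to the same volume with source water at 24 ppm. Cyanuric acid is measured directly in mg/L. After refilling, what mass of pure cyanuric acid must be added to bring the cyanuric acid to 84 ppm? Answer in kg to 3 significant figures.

Volume: 934 m³ = 934,000 L.
After draining 57% and refilling: 125 × 0.43 + 24 × 0.57 = 67.43 ppm.
Deficit to target: 84 − 67.43 = 16.57 mg/L.
Mass: 16.57 mg/L × 934,000 L = 15,480 g cyanuric acid.

15.5 kg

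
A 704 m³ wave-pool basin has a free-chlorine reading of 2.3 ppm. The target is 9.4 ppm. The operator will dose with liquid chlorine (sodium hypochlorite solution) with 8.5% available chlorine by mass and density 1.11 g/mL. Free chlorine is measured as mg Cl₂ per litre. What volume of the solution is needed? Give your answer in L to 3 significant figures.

53.0 L

Volume: 704 m³ = 704,000 L.
Chlorine deficit: 9.4 − 2.3 = 7.1 ppm = 7.1 mg/L as Cl₂.
Cl₂ equivalent needed: 7.1 mg/L × 704,000 L = 4,998,000 mg = 4998 g.
Product at 8.5% available chlorine: 4998 / 0.085 = 58,800 g.
Volume at density 1.11 g/mL: 58,800 g ÷ 1.11 g/mL = 52,980 mL.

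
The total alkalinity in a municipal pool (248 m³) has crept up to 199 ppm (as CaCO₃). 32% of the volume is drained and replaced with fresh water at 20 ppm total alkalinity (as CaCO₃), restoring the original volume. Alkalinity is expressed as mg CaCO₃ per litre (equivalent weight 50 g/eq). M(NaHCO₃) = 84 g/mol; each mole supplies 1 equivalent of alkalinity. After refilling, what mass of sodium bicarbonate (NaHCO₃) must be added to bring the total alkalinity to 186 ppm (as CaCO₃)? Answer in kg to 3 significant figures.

18.4 kg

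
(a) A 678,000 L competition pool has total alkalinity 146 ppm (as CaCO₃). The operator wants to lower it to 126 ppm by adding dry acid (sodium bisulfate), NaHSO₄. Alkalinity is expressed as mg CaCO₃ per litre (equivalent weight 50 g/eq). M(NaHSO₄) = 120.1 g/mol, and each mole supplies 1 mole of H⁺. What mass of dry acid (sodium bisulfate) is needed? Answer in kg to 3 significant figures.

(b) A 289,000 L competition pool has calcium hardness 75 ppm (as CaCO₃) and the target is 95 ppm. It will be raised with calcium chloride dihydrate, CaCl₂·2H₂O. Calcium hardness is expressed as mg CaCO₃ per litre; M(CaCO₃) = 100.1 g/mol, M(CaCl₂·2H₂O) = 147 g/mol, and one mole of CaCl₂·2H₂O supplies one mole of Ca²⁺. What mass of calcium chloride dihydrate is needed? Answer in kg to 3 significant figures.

(a) Alkalinity to neutralize: (146 − 126) = 20 mg/L as CaCO₃ × 678,000 L = 13,560 g as CaCO₃.
(a) Equivalents of H⁺ required: 13,560 ÷ 50 g/eq = 271.2 eq = 271.2 mol NaHSO₄.
(a) Mass of NaHSO₄: 271.2 × 120.1 = 32,570 g.

(b) Hardness to add: (95 − 75) = 20 mg/L as CaCO₃ × 289,000 L = 5780 g as CaCO₃.
(b) Moles of Ca²⁺ (1 mol Ca²⁺ ≡ 1 mol CaCO₃): 5780 / 100.1 g/mol = 57.74 mol.
(b) Mass of CaCl₂·2H₂O: 57.74 × 147 = 8488 g.

(a) 32.6 kg; (b) 8.49 kg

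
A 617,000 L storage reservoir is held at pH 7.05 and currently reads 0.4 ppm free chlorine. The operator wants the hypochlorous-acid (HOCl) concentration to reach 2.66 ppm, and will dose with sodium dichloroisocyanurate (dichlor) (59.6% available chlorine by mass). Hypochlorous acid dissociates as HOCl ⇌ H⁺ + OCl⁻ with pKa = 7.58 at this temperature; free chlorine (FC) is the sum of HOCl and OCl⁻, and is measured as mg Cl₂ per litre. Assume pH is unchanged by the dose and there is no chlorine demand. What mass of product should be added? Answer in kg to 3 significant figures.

[OCl⁻]/[HOCl] = 10^(pH − pKa) = 10^(7.05 − 7.58) = 0.2951; fraction as HOCl = 1/(1 + 0.2951) = 0.7721.
Free chlorine required for 2.66 ppm HOCl: 2.66 / 0.7721 = 3.445 ppm.
FC to add: 3.445 − 0.4 = 3.045 mg/L as Cl₂.
Cl₂ equivalent: 3.045 mg/L × 617,000 L = 1879 g.
Product at 59.6% available Cl: 1879 / 0.596 = 3152 g.

3.15 kg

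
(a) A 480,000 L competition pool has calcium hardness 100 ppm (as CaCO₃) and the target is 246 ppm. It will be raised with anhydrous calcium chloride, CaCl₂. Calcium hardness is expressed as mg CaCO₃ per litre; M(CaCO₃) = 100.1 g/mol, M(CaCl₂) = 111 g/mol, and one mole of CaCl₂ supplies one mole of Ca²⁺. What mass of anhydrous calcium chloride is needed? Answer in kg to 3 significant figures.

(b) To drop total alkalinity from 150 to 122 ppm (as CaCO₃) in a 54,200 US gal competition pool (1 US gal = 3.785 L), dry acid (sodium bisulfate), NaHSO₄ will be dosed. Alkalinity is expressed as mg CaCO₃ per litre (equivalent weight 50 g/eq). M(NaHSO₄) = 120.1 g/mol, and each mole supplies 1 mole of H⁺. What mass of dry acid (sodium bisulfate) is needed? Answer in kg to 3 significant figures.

(a) Hardness to add: (246 − 100) = 146 mg/L as CaCO₃ × 480,000 L = 70,080 g as CaCO₃.
(a) Moles of Ca²⁺ (1 mol Ca²⁺ ≡ 1 mol CaCO₃): 70,080 / 100.1 g/mol = 700.1 mol.
(a) Mass of CaCl₂: 700.1 × 111 = 77,710 g.

(b) Volume: 54,200 US gal × 3.785 L/gal = 205,147 L.
(b) Alkalinity to neutralize: (150 − 122) = 28 mg/L as CaCO₃ × 205,147 L = 5744 g as CaCO₃.
(b) Equivalents of H⁺ required: 5744 ÷ 50 g/eq = 114.9 eq = 114.9 mol NaHSO₄.
(b) Mass of NaHSO₄: 114.9 × 120.1 = 13,800 g.

(a) 77.7 kg; (b) 13.8 kg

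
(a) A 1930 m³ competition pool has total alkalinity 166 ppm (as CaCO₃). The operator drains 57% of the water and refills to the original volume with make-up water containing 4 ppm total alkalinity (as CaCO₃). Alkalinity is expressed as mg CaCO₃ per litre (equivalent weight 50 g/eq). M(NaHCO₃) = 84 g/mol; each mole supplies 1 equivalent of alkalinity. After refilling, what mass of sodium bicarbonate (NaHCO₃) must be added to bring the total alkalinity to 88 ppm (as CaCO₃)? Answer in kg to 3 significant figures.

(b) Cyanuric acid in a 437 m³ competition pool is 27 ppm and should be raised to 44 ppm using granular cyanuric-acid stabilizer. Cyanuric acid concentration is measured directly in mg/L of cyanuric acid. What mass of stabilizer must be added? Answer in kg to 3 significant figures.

(a) 46.5 kg; (b) 7.43 kg

(a) Volume: 1930 m³ = 1,930,000 L.
(a) After draining 57% and refilling: 166 × 0.43 + 4 × 0.57 = 73.66 ppm.
(a) Deficit to target: 88 − 73.66 = 14.34 mg/L.
(a) As CaCO₃: 14.34 mg/L × 1,930,000 L = 27,680 g; ÷ 50 g/eq ÷ 1 = 553.5 mol NaHCO₃.
(a) Mass: 553.5 × 84 = 46,500 g.

(b) Volume: 437 m³ = 437,000 L.
(b) CYA to add: (44 − 27) = 17 mg/L × 437,000 L = 7429 g cyanuric acid.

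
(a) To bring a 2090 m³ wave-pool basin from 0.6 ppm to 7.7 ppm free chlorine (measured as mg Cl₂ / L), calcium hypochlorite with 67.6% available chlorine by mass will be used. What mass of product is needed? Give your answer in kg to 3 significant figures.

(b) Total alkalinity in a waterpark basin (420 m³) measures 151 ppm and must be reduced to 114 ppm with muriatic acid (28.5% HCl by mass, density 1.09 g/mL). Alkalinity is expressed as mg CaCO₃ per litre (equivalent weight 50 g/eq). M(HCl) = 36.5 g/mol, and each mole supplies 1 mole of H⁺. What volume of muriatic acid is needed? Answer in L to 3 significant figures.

(a) Volume: 2090 m³ = 2,090,000 L.
(a) Chlorine deficit: 7.7 − 0.6 = 7.1 ppm = 7.1 mg/L as Cl₂.
(a) Cl₂ equivalent needed: 7.1 mg/L × 2,090,000 L = 14,840,000 mg = 14,840 g.
(a) Product at 67.6% available chlorine: 14,840 / 0.676 = 21,950 g.

(b) Volume: 420 m³ = 420,000 L.
(b) Alkalinity to neutralize: (151 − 114) = 37 mg/L as CaCO₃ × 420,000 L = 15,540 g as CaCO₃.
(b) Equivalents of H⁺ required: 15,540 ÷ 50 g/eq = 310.8 eq = 310.8 mol HCl.
(b) Mass of HCl: 310.8 × 36.5 = 11,340 g.
(b) Mass of 28.5% solution: 11,340 / 0.285 = 39,800 g.
(b) Volume: 39,800 g ÷ 1.09 g/mL = 36,520 mL.

(a) 22.0 kg; (b) 36.5 L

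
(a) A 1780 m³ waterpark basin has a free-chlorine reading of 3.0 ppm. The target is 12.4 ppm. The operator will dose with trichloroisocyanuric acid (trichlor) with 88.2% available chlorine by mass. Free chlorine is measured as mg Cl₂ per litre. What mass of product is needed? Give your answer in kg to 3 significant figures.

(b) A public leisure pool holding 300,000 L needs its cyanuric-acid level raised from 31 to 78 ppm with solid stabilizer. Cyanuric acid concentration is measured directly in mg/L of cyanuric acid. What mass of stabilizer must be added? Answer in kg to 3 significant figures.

(a) 19.0 kg; (b) 14.1 kg

(a) Volume: 1780 m³ = 1,780,000 L.
(a) Chlorine deficit: 12.4 − 3.0 = 9.4 ppm = 9.4 mg/L as Cl₂.
(a) Cl₂ equivalent needed: 9.4 mg/L × 1,780,000 L = 16,730,000 mg = 16,730 g.
(a) Product at 88.2% available chlorine: 16,730 / 0.882 = 18,970 g.

(b) CYA to add: (78 − 31) = 47 mg/L × 300,000 L = 14,100 g cyanuric acid.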